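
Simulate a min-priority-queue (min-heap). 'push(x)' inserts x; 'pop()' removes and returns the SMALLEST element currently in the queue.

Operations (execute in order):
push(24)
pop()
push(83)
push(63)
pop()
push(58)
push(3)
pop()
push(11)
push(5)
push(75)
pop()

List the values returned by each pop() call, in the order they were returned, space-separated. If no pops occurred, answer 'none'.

Answer: 24 63 3 5

Derivation:
push(24): heap contents = [24]
pop() → 24: heap contents = []
push(83): heap contents = [83]
push(63): heap contents = [63, 83]
pop() → 63: heap contents = [83]
push(58): heap contents = [58, 83]
push(3): heap contents = [3, 58, 83]
pop() → 3: heap contents = [58, 83]
push(11): heap contents = [11, 58, 83]
push(5): heap contents = [5, 11, 58, 83]
push(75): heap contents = [5, 11, 58, 75, 83]
pop() → 5: heap contents = [11, 58, 75, 83]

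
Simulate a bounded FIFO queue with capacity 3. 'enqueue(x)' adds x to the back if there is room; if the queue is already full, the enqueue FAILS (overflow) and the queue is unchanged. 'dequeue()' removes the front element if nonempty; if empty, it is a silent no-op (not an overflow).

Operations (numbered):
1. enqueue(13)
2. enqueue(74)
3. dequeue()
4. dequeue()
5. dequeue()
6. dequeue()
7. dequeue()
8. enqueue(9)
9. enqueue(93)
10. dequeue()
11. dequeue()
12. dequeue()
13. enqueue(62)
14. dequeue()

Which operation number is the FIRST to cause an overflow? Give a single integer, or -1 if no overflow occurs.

1. enqueue(13): size=1
2. enqueue(74): size=2
3. dequeue(): size=1
4. dequeue(): size=0
5. dequeue(): empty, no-op, size=0
6. dequeue(): empty, no-op, size=0
7. dequeue(): empty, no-op, size=0
8. enqueue(9): size=1
9. enqueue(93): size=2
10. dequeue(): size=1
11. dequeue(): size=0
12. dequeue(): empty, no-op, size=0
13. enqueue(62): size=1
14. dequeue(): size=0

Answer: -1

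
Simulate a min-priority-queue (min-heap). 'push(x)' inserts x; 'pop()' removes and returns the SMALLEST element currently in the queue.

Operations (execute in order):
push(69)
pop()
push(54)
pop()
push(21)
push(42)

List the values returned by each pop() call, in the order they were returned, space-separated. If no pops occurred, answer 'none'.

push(69): heap contents = [69]
pop() → 69: heap contents = []
push(54): heap contents = [54]
pop() → 54: heap contents = []
push(21): heap contents = [21]
push(42): heap contents = [21, 42]

Answer: 69 54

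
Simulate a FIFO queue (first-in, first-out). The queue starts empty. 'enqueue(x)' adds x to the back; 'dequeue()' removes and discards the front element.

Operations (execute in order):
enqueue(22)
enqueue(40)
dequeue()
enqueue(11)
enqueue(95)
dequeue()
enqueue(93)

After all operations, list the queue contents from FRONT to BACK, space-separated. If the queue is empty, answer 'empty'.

Answer: 11 95 93

Derivation:
enqueue(22): [22]
enqueue(40): [22, 40]
dequeue(): [40]
enqueue(11): [40, 11]
enqueue(95): [40, 11, 95]
dequeue(): [11, 95]
enqueue(93): [11, 95, 93]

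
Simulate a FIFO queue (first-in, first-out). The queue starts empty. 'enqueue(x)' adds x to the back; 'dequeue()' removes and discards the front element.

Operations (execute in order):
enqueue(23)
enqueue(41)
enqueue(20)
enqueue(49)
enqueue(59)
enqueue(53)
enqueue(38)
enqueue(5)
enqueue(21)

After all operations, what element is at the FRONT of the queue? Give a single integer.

enqueue(23): queue = [23]
enqueue(41): queue = [23, 41]
enqueue(20): queue = [23, 41, 20]
enqueue(49): queue = [23, 41, 20, 49]
enqueue(59): queue = [23, 41, 20, 49, 59]
enqueue(53): queue = [23, 41, 20, 49, 59, 53]
enqueue(38): queue = [23, 41, 20, 49, 59, 53, 38]
enqueue(5): queue = [23, 41, 20, 49, 59, 53, 38, 5]
enqueue(21): queue = [23, 41, 20, 49, 59, 53, 38, 5, 21]

Answer: 23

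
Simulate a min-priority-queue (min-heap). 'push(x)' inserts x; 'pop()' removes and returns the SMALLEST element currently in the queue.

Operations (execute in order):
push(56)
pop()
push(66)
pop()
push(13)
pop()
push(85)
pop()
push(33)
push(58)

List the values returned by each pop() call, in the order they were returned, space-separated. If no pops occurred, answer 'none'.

Answer: 56 66 13 85

Derivation:
push(56): heap contents = [56]
pop() → 56: heap contents = []
push(66): heap contents = [66]
pop() → 66: heap contents = []
push(13): heap contents = [13]
pop() → 13: heap contents = []
push(85): heap contents = [85]
pop() → 85: heap contents = []
push(33): heap contents = [33]
push(58): heap contents = [33, 58]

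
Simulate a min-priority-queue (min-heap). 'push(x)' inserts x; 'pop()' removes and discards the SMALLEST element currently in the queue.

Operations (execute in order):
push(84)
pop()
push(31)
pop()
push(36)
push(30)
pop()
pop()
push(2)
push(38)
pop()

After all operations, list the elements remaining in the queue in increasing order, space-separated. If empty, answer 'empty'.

Answer: 38

Derivation:
push(84): heap contents = [84]
pop() → 84: heap contents = []
push(31): heap contents = [31]
pop() → 31: heap contents = []
push(36): heap contents = [36]
push(30): heap contents = [30, 36]
pop() → 30: heap contents = [36]
pop() → 36: heap contents = []
push(2): heap contents = [2]
push(38): heap contents = [2, 38]
pop() → 2: heap contents = [38]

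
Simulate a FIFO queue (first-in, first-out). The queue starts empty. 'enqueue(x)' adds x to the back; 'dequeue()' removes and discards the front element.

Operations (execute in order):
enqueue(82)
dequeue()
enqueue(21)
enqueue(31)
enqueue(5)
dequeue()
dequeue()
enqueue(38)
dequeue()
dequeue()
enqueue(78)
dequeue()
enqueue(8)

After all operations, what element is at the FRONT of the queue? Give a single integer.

Answer: 8

Derivation:
enqueue(82): queue = [82]
dequeue(): queue = []
enqueue(21): queue = [21]
enqueue(31): queue = [21, 31]
enqueue(5): queue = [21, 31, 5]
dequeue(): queue = [31, 5]
dequeue(): queue = [5]
enqueue(38): queue = [5, 38]
dequeue(): queue = [38]
dequeue(): queue = []
enqueue(78): queue = [78]
dequeue(): queue = []
enqueue(8): queue = [8]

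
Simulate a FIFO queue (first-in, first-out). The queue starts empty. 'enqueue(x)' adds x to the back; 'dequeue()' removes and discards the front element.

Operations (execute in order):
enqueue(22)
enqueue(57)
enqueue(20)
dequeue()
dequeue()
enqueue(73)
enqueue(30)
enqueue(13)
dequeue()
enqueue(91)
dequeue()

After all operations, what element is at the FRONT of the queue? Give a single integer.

Answer: 30

Derivation:
enqueue(22): queue = [22]
enqueue(57): queue = [22, 57]
enqueue(20): queue = [22, 57, 20]
dequeue(): queue = [57, 20]
dequeue(): queue = [20]
enqueue(73): queue = [20, 73]
enqueue(30): queue = [20, 73, 30]
enqueue(13): queue = [20, 73, 30, 13]
dequeue(): queue = [73, 30, 13]
enqueue(91): queue = [73, 30, 13, 91]
dequeue(): queue = [30, 13, 91]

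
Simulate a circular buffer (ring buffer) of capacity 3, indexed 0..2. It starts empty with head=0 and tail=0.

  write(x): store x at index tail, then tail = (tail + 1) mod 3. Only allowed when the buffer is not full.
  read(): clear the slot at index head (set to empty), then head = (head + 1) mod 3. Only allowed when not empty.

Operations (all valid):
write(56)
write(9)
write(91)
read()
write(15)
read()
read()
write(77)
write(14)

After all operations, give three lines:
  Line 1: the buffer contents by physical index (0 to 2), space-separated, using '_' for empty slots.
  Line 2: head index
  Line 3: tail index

write(56): buf=[56 _ _], head=0, tail=1, size=1
write(9): buf=[56 9 _], head=0, tail=2, size=2
write(91): buf=[56 9 91], head=0, tail=0, size=3
read(): buf=[_ 9 91], head=1, tail=0, size=2
write(15): buf=[15 9 91], head=1, tail=1, size=3
read(): buf=[15 _ 91], head=2, tail=1, size=2
read(): buf=[15 _ _], head=0, tail=1, size=1
write(77): buf=[15 77 _], head=0, tail=2, size=2
write(14): buf=[15 77 14], head=0, tail=0, size=3

Answer: 15 77 14
0
0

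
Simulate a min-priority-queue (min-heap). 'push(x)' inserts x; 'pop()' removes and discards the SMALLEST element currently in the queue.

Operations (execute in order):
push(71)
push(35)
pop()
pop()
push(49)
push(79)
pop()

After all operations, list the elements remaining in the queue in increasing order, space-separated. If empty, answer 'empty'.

Answer: 79

Derivation:
push(71): heap contents = [71]
push(35): heap contents = [35, 71]
pop() → 35: heap contents = [71]
pop() → 71: heap contents = []
push(49): heap contents = [49]
push(79): heap contents = [49, 79]
pop() → 49: heap contents = [79]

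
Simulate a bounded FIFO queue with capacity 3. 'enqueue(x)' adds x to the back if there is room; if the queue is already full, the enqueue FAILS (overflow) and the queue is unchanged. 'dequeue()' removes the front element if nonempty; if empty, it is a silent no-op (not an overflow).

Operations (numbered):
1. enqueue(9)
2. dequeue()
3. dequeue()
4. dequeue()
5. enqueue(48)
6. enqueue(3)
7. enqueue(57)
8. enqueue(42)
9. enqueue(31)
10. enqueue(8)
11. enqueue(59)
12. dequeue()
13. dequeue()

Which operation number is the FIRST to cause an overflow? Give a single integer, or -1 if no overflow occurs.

1. enqueue(9): size=1
2. dequeue(): size=0
3. dequeue(): empty, no-op, size=0
4. dequeue(): empty, no-op, size=0
5. enqueue(48): size=1
6. enqueue(3): size=2
7. enqueue(57): size=3
8. enqueue(42): size=3=cap → OVERFLOW (fail)
9. enqueue(31): size=3=cap → OVERFLOW (fail)
10. enqueue(8): size=3=cap → OVERFLOW (fail)
11. enqueue(59): size=3=cap → OVERFLOW (fail)
12. dequeue(): size=2
13. dequeue(): size=1

Answer: 8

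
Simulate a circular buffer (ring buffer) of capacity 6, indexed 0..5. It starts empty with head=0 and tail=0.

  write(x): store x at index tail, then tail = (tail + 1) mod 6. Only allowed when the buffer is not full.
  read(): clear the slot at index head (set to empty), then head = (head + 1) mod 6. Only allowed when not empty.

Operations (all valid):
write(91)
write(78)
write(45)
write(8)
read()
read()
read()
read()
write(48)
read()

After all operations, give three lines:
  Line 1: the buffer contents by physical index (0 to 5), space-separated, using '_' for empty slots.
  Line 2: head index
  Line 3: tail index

Answer: _ _ _ _ _ _
5
5

Derivation:
write(91): buf=[91 _ _ _ _ _], head=0, tail=1, size=1
write(78): buf=[91 78 _ _ _ _], head=0, tail=2, size=2
write(45): buf=[91 78 45 _ _ _], head=0, tail=3, size=3
write(8): buf=[91 78 45 8 _ _], head=0, tail=4, size=4
read(): buf=[_ 78 45 8 _ _], head=1, tail=4, size=3
read(): buf=[_ _ 45 8 _ _], head=2, tail=4, size=2
read(): buf=[_ _ _ 8 _ _], head=3, tail=4, size=1
read(): buf=[_ _ _ _ _ _], head=4, tail=4, size=0
write(48): buf=[_ _ _ _ 48 _], head=4, tail=5, size=1
read(): buf=[_ _ _ _ _ _], head=5, tail=5, size=0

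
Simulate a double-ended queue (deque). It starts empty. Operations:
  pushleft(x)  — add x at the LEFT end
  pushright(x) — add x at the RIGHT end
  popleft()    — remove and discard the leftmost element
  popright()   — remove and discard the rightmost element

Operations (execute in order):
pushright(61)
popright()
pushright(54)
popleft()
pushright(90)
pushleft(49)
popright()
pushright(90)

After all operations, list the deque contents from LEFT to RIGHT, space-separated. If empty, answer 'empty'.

Answer: 49 90

Derivation:
pushright(61): [61]
popright(): []
pushright(54): [54]
popleft(): []
pushright(90): [90]
pushleft(49): [49, 90]
popright(): [49]
pushright(90): [49, 90]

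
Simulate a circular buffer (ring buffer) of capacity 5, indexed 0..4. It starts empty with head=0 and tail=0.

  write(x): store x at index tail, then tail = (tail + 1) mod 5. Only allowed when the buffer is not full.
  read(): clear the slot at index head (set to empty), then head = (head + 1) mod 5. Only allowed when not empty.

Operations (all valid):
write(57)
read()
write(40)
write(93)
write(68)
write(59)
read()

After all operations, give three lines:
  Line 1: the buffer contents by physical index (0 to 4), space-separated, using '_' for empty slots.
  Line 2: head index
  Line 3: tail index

write(57): buf=[57 _ _ _ _], head=0, tail=1, size=1
read(): buf=[_ _ _ _ _], head=1, tail=1, size=0
write(40): buf=[_ 40 _ _ _], head=1, tail=2, size=1
write(93): buf=[_ 40 93 _ _], head=1, tail=3, size=2
write(68): buf=[_ 40 93 68 _], head=1, tail=4, size=3
write(59): buf=[_ 40 93 68 59], head=1, tail=0, size=4
read(): buf=[_ _ 93 68 59], head=2, tail=0, size=3

Answer: _ _ 93 68 59
2
0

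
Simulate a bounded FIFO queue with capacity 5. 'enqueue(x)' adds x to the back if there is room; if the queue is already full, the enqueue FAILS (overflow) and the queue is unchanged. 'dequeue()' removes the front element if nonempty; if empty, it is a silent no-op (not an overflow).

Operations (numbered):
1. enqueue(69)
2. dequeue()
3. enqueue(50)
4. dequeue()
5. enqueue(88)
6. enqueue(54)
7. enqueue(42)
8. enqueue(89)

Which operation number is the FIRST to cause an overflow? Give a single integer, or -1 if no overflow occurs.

Answer: -1

Derivation:
1. enqueue(69): size=1
2. dequeue(): size=0
3. enqueue(50): size=1
4. dequeue(): size=0
5. enqueue(88): size=1
6. enqueue(54): size=2
7. enqueue(42): size=3
8. enqueue(89): size=4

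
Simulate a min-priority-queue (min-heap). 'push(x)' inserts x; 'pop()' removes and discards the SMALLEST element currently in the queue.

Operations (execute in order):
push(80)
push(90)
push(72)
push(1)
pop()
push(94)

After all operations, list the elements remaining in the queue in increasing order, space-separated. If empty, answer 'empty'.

push(80): heap contents = [80]
push(90): heap contents = [80, 90]
push(72): heap contents = [72, 80, 90]
push(1): heap contents = [1, 72, 80, 90]
pop() → 1: heap contents = [72, 80, 90]
push(94): heap contents = [72, 80, 90, 94]

Answer: 72 80 90 94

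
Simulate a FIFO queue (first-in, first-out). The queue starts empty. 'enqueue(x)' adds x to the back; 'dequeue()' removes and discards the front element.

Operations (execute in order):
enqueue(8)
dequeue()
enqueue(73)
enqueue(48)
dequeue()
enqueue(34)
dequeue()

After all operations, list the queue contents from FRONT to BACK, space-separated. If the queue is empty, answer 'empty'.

enqueue(8): [8]
dequeue(): []
enqueue(73): [73]
enqueue(48): [73, 48]
dequeue(): [48]
enqueue(34): [48, 34]
dequeue(): [34]

Answer: 34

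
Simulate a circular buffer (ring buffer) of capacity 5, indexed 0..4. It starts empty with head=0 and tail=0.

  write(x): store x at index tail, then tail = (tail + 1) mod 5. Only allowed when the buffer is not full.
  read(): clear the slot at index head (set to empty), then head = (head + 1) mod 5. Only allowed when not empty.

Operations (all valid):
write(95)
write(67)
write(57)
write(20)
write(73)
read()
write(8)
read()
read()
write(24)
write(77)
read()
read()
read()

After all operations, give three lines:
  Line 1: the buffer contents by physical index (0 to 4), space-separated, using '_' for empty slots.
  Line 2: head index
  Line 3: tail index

write(95): buf=[95 _ _ _ _], head=0, tail=1, size=1
write(67): buf=[95 67 _ _ _], head=0, tail=2, size=2
write(57): buf=[95 67 57 _ _], head=0, tail=3, size=3
write(20): buf=[95 67 57 20 _], head=0, tail=4, size=4
write(73): buf=[95 67 57 20 73], head=0, tail=0, size=5
read(): buf=[_ 67 57 20 73], head=1, tail=0, size=4
write(8): buf=[8 67 57 20 73], head=1, tail=1, size=5
read(): buf=[8 _ 57 20 73], head=2, tail=1, size=4
read(): buf=[8 _ _ 20 73], head=3, tail=1, size=3
write(24): buf=[8 24 _ 20 73], head=3, tail=2, size=4
write(77): buf=[8 24 77 20 73], head=3, tail=3, size=5
read(): buf=[8 24 77 _ 73], head=4, tail=3, size=4
read(): buf=[8 24 77 _ _], head=0, tail=3, size=3
read(): buf=[_ 24 77 _ _], head=1, tail=3, size=2

Answer: _ 24 77 _ _
1
3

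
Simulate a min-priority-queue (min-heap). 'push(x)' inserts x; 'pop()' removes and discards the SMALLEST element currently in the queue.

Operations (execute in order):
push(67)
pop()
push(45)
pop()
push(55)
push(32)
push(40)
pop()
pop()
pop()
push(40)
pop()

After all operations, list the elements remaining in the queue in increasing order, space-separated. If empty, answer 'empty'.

push(67): heap contents = [67]
pop() → 67: heap contents = []
push(45): heap contents = [45]
pop() → 45: heap contents = []
push(55): heap contents = [55]
push(32): heap contents = [32, 55]
push(40): heap contents = [32, 40, 55]
pop() → 32: heap contents = [40, 55]
pop() → 40: heap contents = [55]
pop() → 55: heap contents = []
push(40): heap contents = [40]
pop() → 40: heap contents = []

Answer: empty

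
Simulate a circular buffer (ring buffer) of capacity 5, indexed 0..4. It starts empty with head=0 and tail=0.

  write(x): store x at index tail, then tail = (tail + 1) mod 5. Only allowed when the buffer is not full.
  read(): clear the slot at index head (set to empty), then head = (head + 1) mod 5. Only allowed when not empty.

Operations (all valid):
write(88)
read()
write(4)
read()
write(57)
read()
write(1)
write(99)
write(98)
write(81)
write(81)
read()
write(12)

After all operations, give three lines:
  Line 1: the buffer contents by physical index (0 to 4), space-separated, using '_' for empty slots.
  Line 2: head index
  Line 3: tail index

write(88): buf=[88 _ _ _ _], head=0, tail=1, size=1
read(): buf=[_ _ _ _ _], head=1, tail=1, size=0
write(4): buf=[_ 4 _ _ _], head=1, tail=2, size=1
read(): buf=[_ _ _ _ _], head=2, tail=2, size=0
write(57): buf=[_ _ 57 _ _], head=2, tail=3, size=1
read(): buf=[_ _ _ _ _], head=3, tail=3, size=0
write(1): buf=[_ _ _ 1 _], head=3, tail=4, size=1
write(99): buf=[_ _ _ 1 99], head=3, tail=0, size=2
write(98): buf=[98 _ _ 1 99], head=3, tail=1, size=3
write(81): buf=[98 81 _ 1 99], head=3, tail=2, size=4
write(81): buf=[98 81 81 1 99], head=3, tail=3, size=5
read(): buf=[98 81 81 _ 99], head=4, tail=3, size=4
write(12): buf=[98 81 81 12 99], head=4, tail=4, size=5

Answer: 98 81 81 12 99
4
4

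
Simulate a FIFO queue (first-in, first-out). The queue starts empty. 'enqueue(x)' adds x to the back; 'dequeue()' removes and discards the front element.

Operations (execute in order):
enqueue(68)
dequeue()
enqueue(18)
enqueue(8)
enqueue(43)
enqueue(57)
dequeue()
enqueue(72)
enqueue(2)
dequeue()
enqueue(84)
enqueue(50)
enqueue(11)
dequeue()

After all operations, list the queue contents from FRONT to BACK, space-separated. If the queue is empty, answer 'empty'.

Answer: 57 72 2 84 50 11

Derivation:
enqueue(68): [68]
dequeue(): []
enqueue(18): [18]
enqueue(8): [18, 8]
enqueue(43): [18, 8, 43]
enqueue(57): [18, 8, 43, 57]
dequeue(): [8, 43, 57]
enqueue(72): [8, 43, 57, 72]
enqueue(2): [8, 43, 57, 72, 2]
dequeue(): [43, 57, 72, 2]
enqueue(84): [43, 57, 72, 2, 84]
enqueue(50): [43, 57, 72, 2, 84, 50]
enqueue(11): [43, 57, 72, 2, 84, 50, 11]
dequeue(): [57, 72, 2, 84, 50, 11]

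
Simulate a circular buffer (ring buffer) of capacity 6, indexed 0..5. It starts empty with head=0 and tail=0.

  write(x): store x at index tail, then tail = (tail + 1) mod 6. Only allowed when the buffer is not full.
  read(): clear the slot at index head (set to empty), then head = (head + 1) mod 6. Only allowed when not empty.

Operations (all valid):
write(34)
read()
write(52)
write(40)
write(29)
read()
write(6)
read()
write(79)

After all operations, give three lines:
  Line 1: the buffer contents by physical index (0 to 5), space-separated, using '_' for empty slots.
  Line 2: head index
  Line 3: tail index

Answer: _ _ _ 29 6 79
3
0

Derivation:
write(34): buf=[34 _ _ _ _ _], head=0, tail=1, size=1
read(): buf=[_ _ _ _ _ _], head=1, tail=1, size=0
write(52): buf=[_ 52 _ _ _ _], head=1, tail=2, size=1
write(40): buf=[_ 52 40 _ _ _], head=1, tail=3, size=2
write(29): buf=[_ 52 40 29 _ _], head=1, tail=4, size=3
read(): buf=[_ _ 40 29 _ _], head=2, tail=4, size=2
write(6): buf=[_ _ 40 29 6 _], head=2, tail=5, size=3
read(): buf=[_ _ _ 29 6 _], head=3, tail=5, size=2
write(79): buf=[_ _ _ 29 6 79], head=3, tail=0, size=3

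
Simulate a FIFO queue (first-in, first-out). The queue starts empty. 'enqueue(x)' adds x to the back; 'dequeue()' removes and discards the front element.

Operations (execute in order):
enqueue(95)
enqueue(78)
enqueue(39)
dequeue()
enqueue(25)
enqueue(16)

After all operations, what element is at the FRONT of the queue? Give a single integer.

enqueue(95): queue = [95]
enqueue(78): queue = [95, 78]
enqueue(39): queue = [95, 78, 39]
dequeue(): queue = [78, 39]
enqueue(25): queue = [78, 39, 25]
enqueue(16): queue = [78, 39, 25, 16]

Answer: 78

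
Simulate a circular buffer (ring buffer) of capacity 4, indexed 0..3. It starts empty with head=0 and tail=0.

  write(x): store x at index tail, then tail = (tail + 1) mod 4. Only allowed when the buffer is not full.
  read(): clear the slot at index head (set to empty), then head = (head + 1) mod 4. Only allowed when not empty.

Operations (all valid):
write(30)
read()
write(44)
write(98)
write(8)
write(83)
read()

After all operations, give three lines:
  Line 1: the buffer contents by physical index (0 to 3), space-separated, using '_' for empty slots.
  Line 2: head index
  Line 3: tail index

Answer: 83 _ 98 8
2
1

Derivation:
write(30): buf=[30 _ _ _], head=0, tail=1, size=1
read(): buf=[_ _ _ _], head=1, tail=1, size=0
write(44): buf=[_ 44 _ _], head=1, tail=2, size=1
write(98): buf=[_ 44 98 _], head=1, tail=3, size=2
write(8): buf=[_ 44 98 8], head=1, tail=0, size=3
write(83): buf=[83 44 98 8], head=1, tail=1, size=4
read(): buf=[83 _ 98 8], head=2, tail=1, size=3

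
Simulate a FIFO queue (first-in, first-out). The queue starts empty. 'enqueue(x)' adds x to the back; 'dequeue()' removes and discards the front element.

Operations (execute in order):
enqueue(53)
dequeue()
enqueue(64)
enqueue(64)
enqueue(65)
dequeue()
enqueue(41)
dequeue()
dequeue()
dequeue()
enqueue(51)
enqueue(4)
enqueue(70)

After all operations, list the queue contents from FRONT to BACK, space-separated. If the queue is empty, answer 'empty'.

enqueue(53): [53]
dequeue(): []
enqueue(64): [64]
enqueue(64): [64, 64]
enqueue(65): [64, 64, 65]
dequeue(): [64, 65]
enqueue(41): [64, 65, 41]
dequeue(): [65, 41]
dequeue(): [41]
dequeue(): []
enqueue(51): [51]
enqueue(4): [51, 4]
enqueue(70): [51, 4, 70]

Answer: 51 4 70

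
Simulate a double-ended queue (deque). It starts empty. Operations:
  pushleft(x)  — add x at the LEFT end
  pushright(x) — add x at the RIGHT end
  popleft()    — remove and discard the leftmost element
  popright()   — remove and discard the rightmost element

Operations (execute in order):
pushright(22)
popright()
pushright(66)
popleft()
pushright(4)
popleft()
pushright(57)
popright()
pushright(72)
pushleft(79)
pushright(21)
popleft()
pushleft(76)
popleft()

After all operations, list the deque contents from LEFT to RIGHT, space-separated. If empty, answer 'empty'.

pushright(22): [22]
popright(): []
pushright(66): [66]
popleft(): []
pushright(4): [4]
popleft(): []
pushright(57): [57]
popright(): []
pushright(72): [72]
pushleft(79): [79, 72]
pushright(21): [79, 72, 21]
popleft(): [72, 21]
pushleft(76): [76, 72, 21]
popleft(): [72, 21]

Answer: 72 21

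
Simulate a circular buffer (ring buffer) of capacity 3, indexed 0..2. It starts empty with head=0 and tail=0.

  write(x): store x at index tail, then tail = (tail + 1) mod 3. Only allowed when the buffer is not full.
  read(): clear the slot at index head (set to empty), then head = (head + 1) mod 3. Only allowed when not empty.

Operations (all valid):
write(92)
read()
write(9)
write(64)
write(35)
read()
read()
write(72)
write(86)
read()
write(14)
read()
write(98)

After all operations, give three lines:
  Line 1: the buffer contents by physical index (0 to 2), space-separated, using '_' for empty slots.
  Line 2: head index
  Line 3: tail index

Answer: 14 98 86
2
2

Derivation:
write(92): buf=[92 _ _], head=0, tail=1, size=1
read(): buf=[_ _ _], head=1, tail=1, size=0
write(9): buf=[_ 9 _], head=1, tail=2, size=1
write(64): buf=[_ 9 64], head=1, tail=0, size=2
write(35): buf=[35 9 64], head=1, tail=1, size=3
read(): buf=[35 _ 64], head=2, tail=1, size=2
read(): buf=[35 _ _], head=0, tail=1, size=1
write(72): buf=[35 72 _], head=0, tail=2, size=2
write(86): buf=[35 72 86], head=0, tail=0, size=3
read(): buf=[_ 72 86], head=1, tail=0, size=2
write(14): buf=[14 72 86], head=1, tail=1, size=3
read(): buf=[14 _ 86], head=2, tail=1, size=2
write(98): buf=[14 98 86], head=2, tail=2, size=3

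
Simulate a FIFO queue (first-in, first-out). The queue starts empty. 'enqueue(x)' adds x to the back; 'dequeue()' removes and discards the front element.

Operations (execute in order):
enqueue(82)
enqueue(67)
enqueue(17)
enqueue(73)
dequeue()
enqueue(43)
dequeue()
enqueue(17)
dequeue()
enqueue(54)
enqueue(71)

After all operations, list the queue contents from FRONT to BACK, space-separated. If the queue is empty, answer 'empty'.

enqueue(82): [82]
enqueue(67): [82, 67]
enqueue(17): [82, 67, 17]
enqueue(73): [82, 67, 17, 73]
dequeue(): [67, 17, 73]
enqueue(43): [67, 17, 73, 43]
dequeue(): [17, 73, 43]
enqueue(17): [17, 73, 43, 17]
dequeue(): [73, 43, 17]
enqueue(54): [73, 43, 17, 54]
enqueue(71): [73, 43, 17, 54, 71]

Answer: 73 43 17 54 71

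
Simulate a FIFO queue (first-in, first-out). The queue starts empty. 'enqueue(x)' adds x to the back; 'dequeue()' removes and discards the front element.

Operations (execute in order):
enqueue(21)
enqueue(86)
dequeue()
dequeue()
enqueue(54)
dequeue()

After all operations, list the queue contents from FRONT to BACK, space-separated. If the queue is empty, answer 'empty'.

Answer: empty

Derivation:
enqueue(21): [21]
enqueue(86): [21, 86]
dequeue(): [86]
dequeue(): []
enqueue(54): [54]
dequeue(): []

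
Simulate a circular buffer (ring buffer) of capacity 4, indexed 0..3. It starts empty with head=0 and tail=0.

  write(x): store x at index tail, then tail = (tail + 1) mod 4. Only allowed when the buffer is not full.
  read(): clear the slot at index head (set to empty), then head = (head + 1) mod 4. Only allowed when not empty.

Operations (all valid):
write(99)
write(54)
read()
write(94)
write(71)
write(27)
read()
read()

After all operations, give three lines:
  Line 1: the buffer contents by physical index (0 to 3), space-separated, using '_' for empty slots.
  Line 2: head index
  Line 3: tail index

write(99): buf=[99 _ _ _], head=0, tail=1, size=1
write(54): buf=[99 54 _ _], head=0, tail=2, size=2
read(): buf=[_ 54 _ _], head=1, tail=2, size=1
write(94): buf=[_ 54 94 _], head=1, tail=3, size=2
write(71): buf=[_ 54 94 71], head=1, tail=0, size=3
write(27): buf=[27 54 94 71], head=1, tail=1, size=4
read(): buf=[27 _ 94 71], head=2, tail=1, size=3
read(): buf=[27 _ _ 71], head=3, tail=1, size=2

Answer: 27 _ _ 71
3
1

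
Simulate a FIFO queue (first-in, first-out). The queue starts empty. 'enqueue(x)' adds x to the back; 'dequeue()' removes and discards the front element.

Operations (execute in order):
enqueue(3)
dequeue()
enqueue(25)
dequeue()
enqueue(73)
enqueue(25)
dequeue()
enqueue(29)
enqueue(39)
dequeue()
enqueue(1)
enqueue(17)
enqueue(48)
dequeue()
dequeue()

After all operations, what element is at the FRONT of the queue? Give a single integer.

Answer: 1

Derivation:
enqueue(3): queue = [3]
dequeue(): queue = []
enqueue(25): queue = [25]
dequeue(): queue = []
enqueue(73): queue = [73]
enqueue(25): queue = [73, 25]
dequeue(): queue = [25]
enqueue(29): queue = [25, 29]
enqueue(39): queue = [25, 29, 39]
dequeue(): queue = [29, 39]
enqueue(1): queue = [29, 39, 1]
enqueue(17): queue = [29, 39, 1, 17]
enqueue(48): queue = [29, 39, 1, 17, 48]
dequeue(): queue = [39, 1, 17, 48]
dequeue(): queue = [1, 17, 48]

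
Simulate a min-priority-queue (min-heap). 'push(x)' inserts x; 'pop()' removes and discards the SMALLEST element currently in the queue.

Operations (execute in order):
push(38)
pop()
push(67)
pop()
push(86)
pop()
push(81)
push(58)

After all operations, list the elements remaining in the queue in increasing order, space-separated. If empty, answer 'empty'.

push(38): heap contents = [38]
pop() → 38: heap contents = []
push(67): heap contents = [67]
pop() → 67: heap contents = []
push(86): heap contents = [86]
pop() → 86: heap contents = []
push(81): heap contents = [81]
push(58): heap contents = [58, 81]

Answer: 58 81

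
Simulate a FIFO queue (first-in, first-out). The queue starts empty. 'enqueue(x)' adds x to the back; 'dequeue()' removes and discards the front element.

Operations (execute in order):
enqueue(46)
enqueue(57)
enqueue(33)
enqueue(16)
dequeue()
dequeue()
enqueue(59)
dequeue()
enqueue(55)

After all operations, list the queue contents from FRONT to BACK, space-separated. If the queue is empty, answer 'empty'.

enqueue(46): [46]
enqueue(57): [46, 57]
enqueue(33): [46, 57, 33]
enqueue(16): [46, 57, 33, 16]
dequeue(): [57, 33, 16]
dequeue(): [33, 16]
enqueue(59): [33, 16, 59]
dequeue(): [16, 59]
enqueue(55): [16, 59, 55]

Answer: 16 59 55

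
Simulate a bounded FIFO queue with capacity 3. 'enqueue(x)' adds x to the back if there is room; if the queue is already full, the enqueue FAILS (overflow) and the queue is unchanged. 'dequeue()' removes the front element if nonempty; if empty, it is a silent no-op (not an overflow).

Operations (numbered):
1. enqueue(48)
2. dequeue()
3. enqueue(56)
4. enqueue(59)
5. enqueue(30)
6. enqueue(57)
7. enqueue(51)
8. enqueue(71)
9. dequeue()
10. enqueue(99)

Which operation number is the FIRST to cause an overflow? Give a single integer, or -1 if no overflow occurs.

Answer: 6

Derivation:
1. enqueue(48): size=1
2. dequeue(): size=0
3. enqueue(56): size=1
4. enqueue(59): size=2
5. enqueue(30): size=3
6. enqueue(57): size=3=cap → OVERFLOW (fail)
7. enqueue(51): size=3=cap → OVERFLOW (fail)
8. enqueue(71): size=3=cap → OVERFLOW (fail)
9. dequeue(): size=2
10. enqueue(99): size=3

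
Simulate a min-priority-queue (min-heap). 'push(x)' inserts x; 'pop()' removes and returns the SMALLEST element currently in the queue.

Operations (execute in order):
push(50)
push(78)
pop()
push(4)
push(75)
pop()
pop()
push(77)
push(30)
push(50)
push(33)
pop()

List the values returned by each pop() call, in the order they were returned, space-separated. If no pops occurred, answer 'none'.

Answer: 50 4 75 30

Derivation:
push(50): heap contents = [50]
push(78): heap contents = [50, 78]
pop() → 50: heap contents = [78]
push(4): heap contents = [4, 78]
push(75): heap contents = [4, 75, 78]
pop() → 4: heap contents = [75, 78]
pop() → 75: heap contents = [78]
push(77): heap contents = [77, 78]
push(30): heap contents = [30, 77, 78]
push(50): heap contents = [30, 50, 77, 78]
push(33): heap contents = [30, 33, 50, 77, 78]
pop() → 30: heap contents = [33, 50, 77, 78]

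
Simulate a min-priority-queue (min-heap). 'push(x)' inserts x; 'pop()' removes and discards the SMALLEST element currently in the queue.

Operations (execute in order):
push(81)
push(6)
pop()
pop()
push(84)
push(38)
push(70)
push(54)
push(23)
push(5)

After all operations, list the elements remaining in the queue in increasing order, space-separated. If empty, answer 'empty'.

push(81): heap contents = [81]
push(6): heap contents = [6, 81]
pop() → 6: heap contents = [81]
pop() → 81: heap contents = []
push(84): heap contents = [84]
push(38): heap contents = [38, 84]
push(70): heap contents = [38, 70, 84]
push(54): heap contents = [38, 54, 70, 84]
push(23): heap contents = [23, 38, 54, 70, 84]
push(5): heap contents = [5, 23, 38, 54, 70, 84]

Answer: 5 23 38 54 70 84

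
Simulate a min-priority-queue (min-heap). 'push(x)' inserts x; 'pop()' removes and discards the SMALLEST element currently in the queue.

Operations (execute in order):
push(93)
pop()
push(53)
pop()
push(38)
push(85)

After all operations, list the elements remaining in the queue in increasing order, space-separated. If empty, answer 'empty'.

push(93): heap contents = [93]
pop() → 93: heap contents = []
push(53): heap contents = [53]
pop() → 53: heap contents = []
push(38): heap contents = [38]
push(85): heap contents = [38, 85]

Answer: 38 85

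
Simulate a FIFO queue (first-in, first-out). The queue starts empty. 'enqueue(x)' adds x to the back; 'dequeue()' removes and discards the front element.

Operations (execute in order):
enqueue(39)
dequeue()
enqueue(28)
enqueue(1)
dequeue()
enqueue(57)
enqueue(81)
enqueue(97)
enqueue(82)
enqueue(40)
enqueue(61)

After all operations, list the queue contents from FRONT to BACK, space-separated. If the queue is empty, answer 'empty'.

enqueue(39): [39]
dequeue(): []
enqueue(28): [28]
enqueue(1): [28, 1]
dequeue(): [1]
enqueue(57): [1, 57]
enqueue(81): [1, 57, 81]
enqueue(97): [1, 57, 81, 97]
enqueue(82): [1, 57, 81, 97, 82]
enqueue(40): [1, 57, 81, 97, 82, 40]
enqueue(61): [1, 57, 81, 97, 82, 40, 61]

Answer: 1 57 81 97 82 40 61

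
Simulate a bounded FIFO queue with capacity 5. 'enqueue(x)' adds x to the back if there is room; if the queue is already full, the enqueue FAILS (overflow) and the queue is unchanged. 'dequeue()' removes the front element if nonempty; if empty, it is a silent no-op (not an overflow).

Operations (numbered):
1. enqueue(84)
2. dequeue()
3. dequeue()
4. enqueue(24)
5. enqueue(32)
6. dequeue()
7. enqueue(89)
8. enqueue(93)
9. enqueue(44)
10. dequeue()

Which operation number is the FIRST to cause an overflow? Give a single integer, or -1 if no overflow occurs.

Answer: -1

Derivation:
1. enqueue(84): size=1
2. dequeue(): size=0
3. dequeue(): empty, no-op, size=0
4. enqueue(24): size=1
5. enqueue(32): size=2
6. dequeue(): size=1
7. enqueue(89): size=2
8. enqueue(93): size=3
9. enqueue(44): size=4
10. dequeue(): size=3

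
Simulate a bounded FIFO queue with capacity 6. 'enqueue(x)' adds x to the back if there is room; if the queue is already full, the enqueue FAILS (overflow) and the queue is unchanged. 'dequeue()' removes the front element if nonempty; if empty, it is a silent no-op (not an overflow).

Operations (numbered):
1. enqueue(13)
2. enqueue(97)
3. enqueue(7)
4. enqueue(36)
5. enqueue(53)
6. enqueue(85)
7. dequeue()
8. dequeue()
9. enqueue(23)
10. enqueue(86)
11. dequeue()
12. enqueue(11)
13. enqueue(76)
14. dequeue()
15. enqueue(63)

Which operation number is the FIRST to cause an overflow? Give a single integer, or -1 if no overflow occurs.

1. enqueue(13): size=1
2. enqueue(97): size=2
3. enqueue(7): size=3
4. enqueue(36): size=4
5. enqueue(53): size=5
6. enqueue(85): size=6
7. dequeue(): size=5
8. dequeue(): size=4
9. enqueue(23): size=5
10. enqueue(86): size=6
11. dequeue(): size=5
12. enqueue(11): size=6
13. enqueue(76): size=6=cap → OVERFLOW (fail)
14. dequeue(): size=5
15. enqueue(63): size=6

Answer: 13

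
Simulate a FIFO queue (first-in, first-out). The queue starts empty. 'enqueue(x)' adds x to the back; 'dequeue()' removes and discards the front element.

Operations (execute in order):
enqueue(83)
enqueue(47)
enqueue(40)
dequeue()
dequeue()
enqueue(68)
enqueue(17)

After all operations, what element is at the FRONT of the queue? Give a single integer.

Answer: 40

Derivation:
enqueue(83): queue = [83]
enqueue(47): queue = [83, 47]
enqueue(40): queue = [83, 47, 40]
dequeue(): queue = [47, 40]
dequeue(): queue = [40]
enqueue(68): queue = [40, 68]
enqueue(17): queue = [40, 68, 17]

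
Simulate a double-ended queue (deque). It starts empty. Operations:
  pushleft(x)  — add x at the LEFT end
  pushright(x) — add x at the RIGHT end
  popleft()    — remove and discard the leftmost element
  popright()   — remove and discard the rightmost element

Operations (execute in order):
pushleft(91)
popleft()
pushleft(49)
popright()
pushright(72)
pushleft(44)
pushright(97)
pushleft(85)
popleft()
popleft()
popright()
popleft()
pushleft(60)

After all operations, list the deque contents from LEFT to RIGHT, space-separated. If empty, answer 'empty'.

pushleft(91): [91]
popleft(): []
pushleft(49): [49]
popright(): []
pushright(72): [72]
pushleft(44): [44, 72]
pushright(97): [44, 72, 97]
pushleft(85): [85, 44, 72, 97]
popleft(): [44, 72, 97]
popleft(): [72, 97]
popright(): [72]
popleft(): []
pushleft(60): [60]

Answer: 60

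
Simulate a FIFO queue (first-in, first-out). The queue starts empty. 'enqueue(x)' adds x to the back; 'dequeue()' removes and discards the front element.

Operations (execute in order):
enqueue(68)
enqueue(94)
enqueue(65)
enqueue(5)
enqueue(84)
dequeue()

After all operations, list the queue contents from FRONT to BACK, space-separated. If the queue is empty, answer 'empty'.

enqueue(68): [68]
enqueue(94): [68, 94]
enqueue(65): [68, 94, 65]
enqueue(5): [68, 94, 65, 5]
enqueue(84): [68, 94, 65, 5, 84]
dequeue(): [94, 65, 5, 84]

Answer: 94 65 5 84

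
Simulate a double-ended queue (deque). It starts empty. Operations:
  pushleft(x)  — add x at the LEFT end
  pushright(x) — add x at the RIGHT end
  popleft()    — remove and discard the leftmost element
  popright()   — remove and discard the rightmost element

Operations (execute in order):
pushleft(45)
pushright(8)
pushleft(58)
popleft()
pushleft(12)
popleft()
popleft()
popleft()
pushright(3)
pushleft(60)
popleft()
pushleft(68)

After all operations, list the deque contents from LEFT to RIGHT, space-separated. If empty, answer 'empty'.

Answer: 68 3

Derivation:
pushleft(45): [45]
pushright(8): [45, 8]
pushleft(58): [58, 45, 8]
popleft(): [45, 8]
pushleft(12): [12, 45, 8]
popleft(): [45, 8]
popleft(): [8]
popleft(): []
pushright(3): [3]
pushleft(60): [60, 3]
popleft(): [3]
pushleft(68): [68, 3]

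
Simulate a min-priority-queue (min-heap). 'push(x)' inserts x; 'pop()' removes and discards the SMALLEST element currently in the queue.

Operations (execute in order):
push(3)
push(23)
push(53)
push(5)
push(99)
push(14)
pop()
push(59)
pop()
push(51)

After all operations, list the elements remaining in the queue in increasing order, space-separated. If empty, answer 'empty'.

Answer: 14 23 51 53 59 99

Derivation:
push(3): heap contents = [3]
push(23): heap contents = [3, 23]
push(53): heap contents = [3, 23, 53]
push(5): heap contents = [3, 5, 23, 53]
push(99): heap contents = [3, 5, 23, 53, 99]
push(14): heap contents = [3, 5, 14, 23, 53, 99]
pop() → 3: heap contents = [5, 14, 23, 53, 99]
push(59): heap contents = [5, 14, 23, 53, 59, 99]
pop() → 5: heap contents = [14, 23, 53, 59, 99]
push(51): heap contents = [14, 23, 51, 53, 59, 99]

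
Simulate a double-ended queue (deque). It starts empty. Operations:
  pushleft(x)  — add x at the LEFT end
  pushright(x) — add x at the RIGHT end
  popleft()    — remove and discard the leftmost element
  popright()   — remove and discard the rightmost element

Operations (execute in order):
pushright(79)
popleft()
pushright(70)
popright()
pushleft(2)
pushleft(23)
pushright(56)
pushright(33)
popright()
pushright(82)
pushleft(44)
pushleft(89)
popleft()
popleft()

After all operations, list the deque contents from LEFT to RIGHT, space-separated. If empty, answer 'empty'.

pushright(79): [79]
popleft(): []
pushright(70): [70]
popright(): []
pushleft(2): [2]
pushleft(23): [23, 2]
pushright(56): [23, 2, 56]
pushright(33): [23, 2, 56, 33]
popright(): [23, 2, 56]
pushright(82): [23, 2, 56, 82]
pushleft(44): [44, 23, 2, 56, 82]
pushleft(89): [89, 44, 23, 2, 56, 82]
popleft(): [44, 23, 2, 56, 82]
popleft(): [23, 2, 56, 82]

Answer: 23 2 56 82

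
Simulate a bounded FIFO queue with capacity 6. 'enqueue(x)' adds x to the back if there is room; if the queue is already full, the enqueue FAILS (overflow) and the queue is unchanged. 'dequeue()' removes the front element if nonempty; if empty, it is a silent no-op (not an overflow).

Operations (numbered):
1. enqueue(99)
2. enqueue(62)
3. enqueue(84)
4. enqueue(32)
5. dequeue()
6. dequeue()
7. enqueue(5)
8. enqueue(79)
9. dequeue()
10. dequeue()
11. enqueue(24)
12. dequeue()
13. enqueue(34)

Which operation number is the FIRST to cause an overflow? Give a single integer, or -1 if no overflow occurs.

1. enqueue(99): size=1
2. enqueue(62): size=2
3. enqueue(84): size=3
4. enqueue(32): size=4
5. dequeue(): size=3
6. dequeue(): size=2
7. enqueue(5): size=3
8. enqueue(79): size=4
9. dequeue(): size=3
10. dequeue(): size=2
11. enqueue(24): size=3
12. dequeue(): size=2
13. enqueue(34): size=3

Answer: -1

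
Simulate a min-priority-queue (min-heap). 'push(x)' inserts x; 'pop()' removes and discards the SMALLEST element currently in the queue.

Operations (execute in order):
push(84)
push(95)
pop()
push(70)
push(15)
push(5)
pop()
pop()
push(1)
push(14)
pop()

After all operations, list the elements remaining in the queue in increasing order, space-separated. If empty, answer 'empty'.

Answer: 14 70 95

Derivation:
push(84): heap contents = [84]
push(95): heap contents = [84, 95]
pop() → 84: heap contents = [95]
push(70): heap contents = [70, 95]
push(15): heap contents = [15, 70, 95]
push(5): heap contents = [5, 15, 70, 95]
pop() → 5: heap contents = [15, 70, 95]
pop() → 15: heap contents = [70, 95]
push(1): heap contents = [1, 70, 95]
push(14): heap contents = [1, 14, 70, 95]
pop() → 1: heap contents = [14, 70, 95]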